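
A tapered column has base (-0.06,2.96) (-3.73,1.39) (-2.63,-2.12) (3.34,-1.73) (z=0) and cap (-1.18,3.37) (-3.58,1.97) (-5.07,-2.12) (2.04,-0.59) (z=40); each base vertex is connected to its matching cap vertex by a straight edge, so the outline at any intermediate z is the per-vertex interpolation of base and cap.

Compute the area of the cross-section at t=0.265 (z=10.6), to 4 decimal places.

Cross-section at t=0.265: each vertex is (1-t)·p0[i] + t·p1[i].
  v1: (1-0.265)·(-0.06,2.96) + 0.265·(-1.18,3.37) = (-0.3568,3.0686)
  v2: (1-0.265)·(-3.73,1.39) + 0.265·(-3.58,1.97) = (-3.6903,1.5437)
  v3: (1-0.265)·(-2.63,-2.12) + 0.265·(-5.07,-2.12) = (-3.2766,-2.1200)
  v4: (1-0.265)·(3.34,-1.73) + 0.265·(2.04,-0.59) = (2.9955,-1.4279)
Shoelace sum Σ(x_i·y_{i+1} − x_{i+1}·y_i):
  i=1: -0.3568·1.5437 − -3.6903·3.0686 = +10.7733 (running +10.7733)
  i=2: -3.6903·-2.1200 − -3.2766·1.5437 = +12.8814 (running +23.6547)
  i=3: -3.2766·-1.4279 − 2.9955·-2.1200 = +11.0291 (running +34.6838)
  i=4: 2.9955·3.0686 − -0.3568·-1.4279 = +8.6827 (running +43.3665)
Area = |Σ|/2 = |43.3665|/2 = 21.6832

Area at t=0.265: 21.6832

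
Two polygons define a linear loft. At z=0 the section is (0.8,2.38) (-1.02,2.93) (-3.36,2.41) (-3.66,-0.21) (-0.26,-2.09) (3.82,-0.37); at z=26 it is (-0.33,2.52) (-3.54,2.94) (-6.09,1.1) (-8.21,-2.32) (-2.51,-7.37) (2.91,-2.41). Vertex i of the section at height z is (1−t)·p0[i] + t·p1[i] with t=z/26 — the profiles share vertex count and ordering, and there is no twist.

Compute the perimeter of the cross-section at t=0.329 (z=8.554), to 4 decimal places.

Perimeter at t=0.329: 22.9821

Cross-section at t=0.329: each vertex is (1-t)·p0[i] + t·p1[i].
  v1: (1-0.329)·(0.8,2.38) + 0.329·(-0.33,2.52) = (0.4282,2.4261)
  v2: (1-0.329)·(-1.02,2.93) + 0.329·(-3.54,2.94) = (-1.8491,2.9333)
  v3: (1-0.329)·(-3.36,2.41) + 0.329·(-6.09,1.1) = (-4.2582,1.9790)
  v4: (1-0.329)·(-3.66,-0.21) + 0.329·(-8.21,-2.32) = (-5.1570,-0.9042)
  v5: (1-0.329)·(-0.26,-2.09) + 0.329·(-2.51,-7.37) = (-1.0002,-3.8271)
  v6: (1-0.329)·(3.82,-0.37) + 0.329·(2.91,-2.41) = (3.5206,-1.0412)
Perimeter = Σ |v_{i+1} − v_i|:
  edge 1→2: √(-2.2773² + 0.5072²) = 2.3331 (running 2.3331)
  edge 2→3: √(-2.4091² + -0.9543²) = 2.5912 (running 4.9243)
  edge 3→4: √(-0.8988² + -2.8832²) = 3.0200 (running 7.9444)
  edge 4→5: √(4.1567² + -2.9229²) = 5.0815 (running 13.0259)
  edge 5→6: √(4.5209² + 2.7860²) = 5.3103 (running 18.3362)
  edge 6→1: √(-3.0924² + 3.4672²) = 4.6459 (running 22.9821)
Perimeter = 22.9821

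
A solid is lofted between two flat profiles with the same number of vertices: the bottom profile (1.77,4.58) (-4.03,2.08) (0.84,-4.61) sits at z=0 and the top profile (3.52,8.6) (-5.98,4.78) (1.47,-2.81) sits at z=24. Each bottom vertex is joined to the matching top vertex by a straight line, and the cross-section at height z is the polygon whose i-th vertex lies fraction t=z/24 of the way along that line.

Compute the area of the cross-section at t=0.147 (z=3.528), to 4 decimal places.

Cross-section at t=0.147: each vertex is (1-t)·p0[i] + t·p1[i].
  v1: (1-0.147)·(1.77,4.58) + 0.147·(3.52,8.6) = (2.0272,5.1709)
  v2: (1-0.147)·(-4.03,2.08) + 0.147·(-5.98,4.78) = (-4.3167,2.4769)
  v3: (1-0.147)·(0.84,-4.61) + 0.147·(1.47,-2.81) = (0.9326,-4.3454)
Shoelace sum Σ(x_i·y_{i+1} − x_{i+1}·y_i):
  i=1: 2.0272·2.4769 − -4.3167·5.1709 = +27.3424 (running +27.3424)
  i=2: -4.3167·-4.3454 − 0.9326·2.4769 = +16.4476 (running +43.7900)
  i=3: 0.9326·5.1709 − 2.0272·-4.3454 = +13.6317 (running +57.4217)
Area = |Σ|/2 = |57.4217|/2 = 28.7109

Area at t=0.147: 28.7109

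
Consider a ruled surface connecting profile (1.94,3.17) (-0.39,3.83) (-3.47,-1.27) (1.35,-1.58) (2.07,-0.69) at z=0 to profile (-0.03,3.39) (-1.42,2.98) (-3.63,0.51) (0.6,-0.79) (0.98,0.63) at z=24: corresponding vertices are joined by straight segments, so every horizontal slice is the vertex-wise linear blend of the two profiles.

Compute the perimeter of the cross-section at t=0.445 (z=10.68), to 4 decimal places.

Cross-section at t=0.445: each vertex is (1-t)·p0[i] + t·p1[i].
  v1: (1-0.445)·(1.94,3.17) + 0.445·(-0.03,3.39) = (1.0633,3.2679)
  v2: (1-0.445)·(-0.39,3.83) + 0.445·(-1.42,2.98) = (-0.8483,3.4517)
  v3: (1-0.445)·(-3.47,-1.27) + 0.445·(-3.63,0.51) = (-3.5412,-0.4779)
  v4: (1-0.445)·(1.35,-1.58) + 0.445·(0.6,-0.79) = (1.0162,-1.2285)
  v5: (1-0.445)·(2.07,-0.69) + 0.445·(0.98,0.63) = (1.5849,-0.1026)
Perimeter = Σ |v_{i+1} − v_i|:
  edge 1→2: √(-1.9117² + 0.1838²) = 1.9205 (running 1.9205)
  edge 2→3: √(-2.6928² + -3.9296²) = 4.7638 (running 6.6843)
  edge 3→4: √(4.5574² + -0.7506²) = 4.6188 (running 11.3031)
  edge 4→5: √(0.5687² + 1.1259²) = 1.2613 (running 12.5645)
  edge 5→1: √(-0.5216² + 3.3705²) = 3.4106 (running 15.9751)
Perimeter = 15.9751

Perimeter at t=0.445: 15.9751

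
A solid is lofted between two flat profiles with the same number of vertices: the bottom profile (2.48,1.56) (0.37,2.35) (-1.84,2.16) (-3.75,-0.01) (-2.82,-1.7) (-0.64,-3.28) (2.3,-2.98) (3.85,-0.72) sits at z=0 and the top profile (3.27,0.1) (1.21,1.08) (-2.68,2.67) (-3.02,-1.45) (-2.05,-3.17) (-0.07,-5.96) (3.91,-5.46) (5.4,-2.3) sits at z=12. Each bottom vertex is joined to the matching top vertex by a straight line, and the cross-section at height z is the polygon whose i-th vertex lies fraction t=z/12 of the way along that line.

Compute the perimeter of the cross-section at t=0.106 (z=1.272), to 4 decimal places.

Cross-section at t=0.106: each vertex is (1-t)·p0[i] + t·p1[i].
  v1: (1-0.106)·(2.48,1.56) + 0.106·(3.27,0.1) = (2.5637,1.4052)
  v2: (1-0.106)·(0.37,2.35) + 0.106·(1.21,1.08) = (0.4590,2.2154)
  v3: (1-0.106)·(-1.84,2.16) + 0.106·(-2.68,2.67) = (-1.9290,2.2141)
  v4: (1-0.106)·(-3.75,-0.01) + 0.106·(-3.02,-1.45) = (-3.6726,-0.1626)
  v5: (1-0.106)·(-2.82,-1.7) + 0.106·(-2.05,-3.17) = (-2.7384,-1.8558)
  v6: (1-0.106)·(-0.64,-3.28) + 0.106·(-0.07,-5.96) = (-0.5796,-3.5641)
  v7: (1-0.106)·(2.3,-2.98) + 0.106·(3.91,-5.46) = (2.4707,-3.2429)
  v8: (1-0.106)·(3.85,-0.72) + 0.106·(5.4,-2.3) = (4.0143,-0.8875)
Perimeter = Σ |v_{i+1} − v_i|:
  edge 1→2: √(-2.1047² + 0.8101²) = 2.2552 (running 2.2552)
  edge 2→3: √(-2.3881² + -0.0013²) = 2.3881 (running 4.6433)
  edge 3→4: √(-1.7436² + -2.3767²) = 2.9477 (running 7.5910)
  edge 4→5: √(0.9342² + -1.6932²) = 1.9338 (running 9.5248)
  edge 5→6: √(2.1588² + -1.7083²) = 2.7529 (running 12.2777)
  edge 6→7: √(3.0502² + 0.3212²) = 3.0671 (running 15.3448)
  edge 7→8: √(1.5436² + 2.3554²) = 2.8162 (running 18.1610)
  edge 8→1: √(-1.4506² + 2.2927²) = 2.7131 (running 20.8740)
Perimeter = 20.8740

Perimeter at t=0.106: 20.8740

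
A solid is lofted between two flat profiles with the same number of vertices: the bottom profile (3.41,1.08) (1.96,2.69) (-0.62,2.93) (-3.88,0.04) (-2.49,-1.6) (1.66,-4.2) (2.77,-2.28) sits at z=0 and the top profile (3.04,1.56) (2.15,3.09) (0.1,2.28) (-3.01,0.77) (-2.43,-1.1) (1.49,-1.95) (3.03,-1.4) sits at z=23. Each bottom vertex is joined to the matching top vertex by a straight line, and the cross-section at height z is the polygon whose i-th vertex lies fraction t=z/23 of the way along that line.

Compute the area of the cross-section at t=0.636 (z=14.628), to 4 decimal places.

Area at t=0.636: 24.8675

Cross-section at t=0.636: each vertex is (1-t)·p0[i] + t·p1[i].
  v1: (1-0.636)·(3.41,1.08) + 0.636·(3.04,1.56) = (3.1747,1.3853)
  v2: (1-0.636)·(1.96,2.69) + 0.636·(2.15,3.09) = (2.0808,2.9444)
  v3: (1-0.636)·(-0.62,2.93) + 0.636·(0.1,2.28) = (-0.1621,2.5166)
  v4: (1-0.636)·(-3.88,0.04) + 0.636·(-3.01,0.77) = (-3.3267,0.5043)
  v5: (1-0.636)·(-2.49,-1.6) + 0.636·(-2.43,-1.1) = (-2.4518,-1.2820)
  v6: (1-0.636)·(1.66,-4.2) + 0.636·(1.49,-1.95) = (1.5519,-2.7690)
  v7: (1-0.636)·(2.77,-2.28) + 0.636·(3.03,-1.4) = (2.9354,-1.7203)
Shoelace sum Σ(x_i·y_{i+1} − x_{i+1}·y_i):
  i=1: 3.1747·2.9444 − 2.0808·1.3853 = +6.4650 (running +6.4650)
  i=2: 2.0808·2.5166 − -0.1621·2.9444 = +5.7139 (running +12.1789)
  i=3: -0.1621·0.5043 − -3.3267·2.5166 = +8.2902 (running +20.4690)
  i=4: -3.3267·-1.2820 − -2.4518·0.5043 = +5.5012 (running +25.9703)
  i=5: -2.4518·-2.7690 − 1.5519·-1.2820 = +8.7787 (running +34.7489)
  i=6: 1.5519·-1.7203 − 2.9354·-2.7690 = +5.4583 (running +40.2072)
  i=7: 2.9354·1.3853 − 3.1747·-1.7203 = +9.5278 (running +49.7350)
Area = |Σ|/2 = |49.7350|/2 = 24.8675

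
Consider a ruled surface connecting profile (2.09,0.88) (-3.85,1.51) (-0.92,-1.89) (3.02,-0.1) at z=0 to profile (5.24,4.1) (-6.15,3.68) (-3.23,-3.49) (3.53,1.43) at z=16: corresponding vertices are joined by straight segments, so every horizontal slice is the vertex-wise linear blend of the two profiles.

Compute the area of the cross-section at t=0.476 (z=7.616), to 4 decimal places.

Cross-section at t=0.476: each vertex is (1-t)·p0[i] + t·p1[i].
  v1: (1-0.476)·(2.09,0.88) + 0.476·(5.24,4.1) = (3.5894,2.4127)
  v2: (1-0.476)·(-3.85,1.51) + 0.476·(-6.15,3.68) = (-4.9448,2.5429)
  v3: (1-0.476)·(-0.92,-1.89) + 0.476·(-3.23,-3.49) = (-2.0196,-2.6516)
  v4: (1-0.476)·(3.02,-0.1) + 0.476·(3.53,1.43) = (3.2628,0.6283)
Shoelace sum Σ(x_i·y_{i+1} − x_{i+1}·y_i):
  i=1: 3.5894·2.5429 − -4.9448·2.4127 = +21.0580 (running +21.0580)
  i=2: -4.9448·-2.6516 − -2.0196·2.5429 = +18.2472 (running +39.3052)
  i=3: -2.0196·0.6283 − 3.2628·-2.6516 = +7.3827 (running +46.6879)
  i=4: 3.2628·2.4127 − 3.5894·0.6283 = +5.6170 (running +52.3048)
Area = |Σ|/2 = |52.3048|/2 = 26.1524

Area at t=0.476: 26.1524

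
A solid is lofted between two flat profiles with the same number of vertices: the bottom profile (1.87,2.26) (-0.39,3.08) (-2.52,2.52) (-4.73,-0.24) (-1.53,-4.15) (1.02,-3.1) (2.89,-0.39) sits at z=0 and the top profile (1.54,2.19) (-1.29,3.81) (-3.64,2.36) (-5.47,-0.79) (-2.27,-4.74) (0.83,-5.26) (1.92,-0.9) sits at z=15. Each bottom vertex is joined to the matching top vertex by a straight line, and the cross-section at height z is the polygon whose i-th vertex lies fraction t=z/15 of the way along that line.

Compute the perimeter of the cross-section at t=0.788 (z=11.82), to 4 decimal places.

Cross-section at t=0.788: each vertex is (1-t)·p0[i] + t·p1[i].
  v1: (1-0.788)·(1.87,2.26) + 0.788·(1.54,2.19) = (1.6100,2.2048)
  v2: (1-0.788)·(-0.39,3.08) + 0.788·(-1.29,3.81) = (-1.0992,3.6552)
  v3: (1-0.788)·(-2.52,2.52) + 0.788·(-3.64,2.36) = (-3.4026,2.3939)
  v4: (1-0.788)·(-4.73,-0.24) + 0.788·(-5.47,-0.79) = (-5.3131,-0.6734)
  v5: (1-0.788)·(-1.53,-4.15) + 0.788·(-2.27,-4.74) = (-2.1131,-4.6149)
  v6: (1-0.788)·(1.02,-3.1) + 0.788·(0.83,-5.26) = (0.8703,-4.8021)
  v7: (1-0.788)·(2.89,-0.39) + 0.788·(1.92,-0.9) = (2.1256,-0.7919)
Perimeter = Σ |v_{i+1} − v_i|:
  edge 1→2: √(-2.7092² + 1.4504²) = 3.0730 (running 3.0730)
  edge 2→3: √(-2.3034² + -1.2613²) = 2.6261 (running 5.6991)
  edge 3→4: √(-1.9106² + -3.0673²) = 3.6137 (running 9.3128)
  edge 4→5: √(3.2000² + -3.9415²) = 5.0770 (running 14.3897)
  edge 5→6: √(2.9834² + -0.1872²) = 2.9893 (running 17.3790)
  edge 6→7: √(1.2554² + 4.0102²) = 4.2021 (running 21.5811)
  edge 7→1: √(-0.5157² + 2.9967²) = 3.0408 (running 24.6219)
Perimeter = 24.6219

Perimeter at t=0.788: 24.6219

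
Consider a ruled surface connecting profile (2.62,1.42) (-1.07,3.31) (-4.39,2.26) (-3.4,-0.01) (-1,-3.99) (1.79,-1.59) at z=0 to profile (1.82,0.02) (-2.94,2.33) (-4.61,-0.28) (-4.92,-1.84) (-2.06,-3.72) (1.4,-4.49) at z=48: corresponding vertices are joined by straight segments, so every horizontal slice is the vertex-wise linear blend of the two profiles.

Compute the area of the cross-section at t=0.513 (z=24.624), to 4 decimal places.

Cross-section at t=0.513: each vertex is (1-t)·p0[i] + t·p1[i].
  v1: (1-0.513)·(2.62,1.42) + 0.513·(1.82,0.02) = (2.2096,0.7018)
  v2: (1-0.513)·(-1.07,3.31) + 0.513·(-2.94,2.33) = (-2.0293,2.8073)
  v3: (1-0.513)·(-4.39,2.26) + 0.513·(-4.61,-0.28) = (-4.5029,0.9570)
  v4: (1-0.513)·(-3.4,-0.01) + 0.513·(-4.92,-1.84) = (-4.1798,-0.9488)
  v5: (1-0.513)·(-1,-3.99) + 0.513·(-2.06,-3.72) = (-1.5438,-3.8515)
  v6: (1-0.513)·(1.79,-1.59) + 0.513·(1.4,-4.49) = (1.5899,-3.0777)
Shoelace sum Σ(x_i·y_{i+1} − x_{i+1}·y_i):
  i=1: 2.2096·2.8073 − -2.0293·0.7018 = +7.6271 (running +7.6271)
  i=2: -2.0293·0.9570 − -4.5029·2.8073 = +10.6987 (running +18.3258)
  i=3: -4.5029·-0.9488 − -4.1798·0.9570 = +8.2722 (running +26.5980)
  i=4: -4.1798·-3.8515 − -1.5438·-0.9488 = +14.6336 (running +41.2316)
  i=5: -1.5438·-3.0777 − 1.5899·-3.8515 = +10.8749 (running +52.1065)
  i=6: 1.5899·0.7018 − 2.2096·-3.0777 = +7.9163 (running +60.0228)
Area = |Σ|/2 = |60.0228|/2 = 30.0114

Area at t=0.513: 30.0114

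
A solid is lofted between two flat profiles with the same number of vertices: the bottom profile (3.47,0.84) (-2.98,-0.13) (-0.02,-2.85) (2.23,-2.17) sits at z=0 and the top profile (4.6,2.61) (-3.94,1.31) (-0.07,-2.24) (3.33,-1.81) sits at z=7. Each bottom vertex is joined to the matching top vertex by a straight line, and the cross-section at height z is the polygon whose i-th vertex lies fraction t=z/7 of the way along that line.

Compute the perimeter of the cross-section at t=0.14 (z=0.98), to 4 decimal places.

Perimeter at t=0.14: 16.9472

Cross-section at t=0.14: each vertex is (1-t)·p0[i] + t·p1[i].
  v1: (1-0.14)·(3.47,0.84) + 0.14·(4.6,2.61) = (3.6282,1.0878)
  v2: (1-0.14)·(-2.98,-0.13) + 0.14·(-3.94,1.31) = (-3.1144,0.0716)
  v3: (1-0.14)·(-0.02,-2.85) + 0.14·(-0.07,-2.24) = (-0.0270,-2.7646)
  v4: (1-0.14)·(2.23,-2.17) + 0.14·(3.33,-1.81) = (2.3840,-2.1196)
Perimeter = Σ |v_{i+1} − v_i|:
  edge 1→2: √(-6.7426² + -1.0162²) = 6.8187 (running 6.8187)
  edge 2→3: √(3.0874² + -2.8362²) = 4.1924 (running 11.0111)
  edge 3→4: √(2.4110² + 0.6450²) = 2.4958 (running 13.5069)
  edge 4→1: √(1.2442² + 3.2074²) = 3.4403 (running 16.9472)
Perimeter = 16.9472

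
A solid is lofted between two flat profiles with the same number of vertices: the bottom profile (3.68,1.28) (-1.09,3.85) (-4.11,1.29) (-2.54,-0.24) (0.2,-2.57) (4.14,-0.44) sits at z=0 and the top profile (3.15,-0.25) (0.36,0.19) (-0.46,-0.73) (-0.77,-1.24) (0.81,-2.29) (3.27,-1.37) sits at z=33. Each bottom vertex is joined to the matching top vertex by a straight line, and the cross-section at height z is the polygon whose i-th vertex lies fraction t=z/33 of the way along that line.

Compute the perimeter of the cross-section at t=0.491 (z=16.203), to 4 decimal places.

Perimeter at t=0.491: 15.6982

Cross-section at t=0.491: each vertex is (1-t)·p0[i] + t·p1[i].
  v1: (1-0.491)·(3.68,1.28) + 0.491·(3.15,-0.25) = (3.4198,0.5288)
  v2: (1-0.491)·(-1.09,3.85) + 0.491·(0.36,0.19) = (-0.3780,2.0529)
  v3: (1-0.491)·(-4.11,1.29) + 0.491·(-0.46,-0.73) = (-2.3178,0.2982)
  v4: (1-0.491)·(-2.54,-0.24) + 0.491·(-0.77,-1.24) = (-1.6709,-0.7310)
  v5: (1-0.491)·(0.2,-2.57) + 0.491·(0.81,-2.29) = (0.4995,-2.4325)
  v6: (1-0.491)·(4.14,-0.44) + 0.491·(3.27,-1.37) = (3.7128,-0.8966)
Perimeter = Σ |v_{i+1} − v_i|:
  edge 1→2: √(-3.7978² + 1.5242²) = 4.0923 (running 4.0923)
  edge 2→3: √(-1.9398² + -1.7548²) = 2.6157 (running 6.7080)
  edge 3→4: √(0.6469² + -1.0292²) = 1.2156 (running 7.9236)
  edge 4→5: √(2.1704² + -1.7015²) = 2.7579 (running 10.6815)
  edge 5→6: √(3.2133² + 1.5359²) = 3.5615 (running 14.2430)
  edge 6→1: √(-0.2931² + 1.4254²) = 1.4552 (running 15.6982)
Perimeter = 15.6982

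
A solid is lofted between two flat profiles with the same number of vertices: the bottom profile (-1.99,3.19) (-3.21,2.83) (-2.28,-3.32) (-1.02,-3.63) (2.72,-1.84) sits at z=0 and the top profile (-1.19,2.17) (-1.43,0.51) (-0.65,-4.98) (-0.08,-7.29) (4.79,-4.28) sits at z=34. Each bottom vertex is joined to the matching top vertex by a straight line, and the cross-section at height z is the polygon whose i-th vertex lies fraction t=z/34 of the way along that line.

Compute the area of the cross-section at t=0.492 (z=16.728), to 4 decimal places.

Cross-section at t=0.492: each vertex is (1-t)·p0[i] + t·p1[i].
  v1: (1-0.492)·(-1.99,3.19) + 0.492·(-1.19,2.17) = (-1.5964,2.6882)
  v2: (1-0.492)·(-3.21,2.83) + 0.492·(-1.43,0.51) = (-2.3342,1.6886)
  v3: (1-0.492)·(-2.28,-3.32) + 0.492·(-0.65,-4.98) = (-1.4780,-4.1367)
  v4: (1-0.492)·(-1.02,-3.63) + 0.492·(-0.08,-7.29) = (-0.5575,-5.4307)
  v5: (1-0.492)·(2.72,-1.84) + 0.492·(4.79,-4.28) = (3.7384,-3.0405)
Shoelace sum Σ(x_i·y_{i+1} − x_{i+1}·y_i):
  i=1: -1.5964·1.6886 − -2.3342·2.6882 = +3.5792 (running +3.5792)
  i=2: -2.3342·-4.1367 − -1.4780·1.6886 = +12.1519 (running +15.7310)
  i=3: -1.4780·-5.4307 − -0.5575·-4.1367 = +5.7205 (running +21.4516)
  i=4: -0.5575·-3.0405 − 3.7384·-5.4307 = +21.9975 (running +43.4491)
  i=5: 3.7384·2.6882 − -1.5964·-3.0405 = +5.1957 (running +48.6448)
Area = |Σ|/2 = |48.6448|/2 = 24.3224

Area at t=0.492: 24.3224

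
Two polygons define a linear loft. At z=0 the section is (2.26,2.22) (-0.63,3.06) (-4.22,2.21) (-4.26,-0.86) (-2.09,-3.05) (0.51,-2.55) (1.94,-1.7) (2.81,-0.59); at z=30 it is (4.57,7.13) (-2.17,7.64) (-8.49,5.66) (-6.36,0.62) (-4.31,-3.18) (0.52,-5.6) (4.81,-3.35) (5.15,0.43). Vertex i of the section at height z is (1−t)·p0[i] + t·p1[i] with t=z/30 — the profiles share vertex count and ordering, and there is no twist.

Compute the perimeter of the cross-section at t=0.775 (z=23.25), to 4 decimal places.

Cross-section at t=0.775: each vertex is (1-t)·p0[i] + t·p1[i].
  v1: (1-0.775)·(2.26,2.22) + 0.775·(4.57,7.13) = (4.0503,6.0253)
  v2: (1-0.775)·(-0.63,3.06) + 0.775·(-2.17,7.64) = (-1.8235,6.6095)
  v3: (1-0.775)·(-4.22,2.21) + 0.775·(-8.49,5.66) = (-7.5293,4.8838)
  v4: (1-0.775)·(-4.26,-0.86) + 0.775·(-6.36,0.62) = (-5.8875,0.2870)
  v5: (1-0.775)·(-2.09,-3.05) + 0.775·(-4.31,-3.18) = (-3.8105,-3.1507)
  v6: (1-0.775)·(0.51,-2.55) + 0.775·(0.52,-5.6) = (0.5178,-4.9137)
  v7: (1-0.775)·(1.94,-1.7) + 0.775·(4.81,-3.35) = (4.1643,-2.9787)
  v8: (1-0.775)·(2.81,-0.59) + 0.775·(5.15,0.43) = (4.6235,0.2005)
Perimeter = Σ |v_{i+1} − v_i|:
  edge 1→2: √(-5.8738² + 0.5842²) = 5.9027 (running 5.9027)
  edge 2→3: √(-5.7058² + -1.7258²) = 5.9610 (running 11.8638)
  edge 3→4: √(1.6418² + -4.5968²) = 4.8811 (running 16.7449)
  edge 4→5: √(2.0770² + -3.4377²) = 4.0165 (running 20.7614)
  edge 5→6: √(4.3282² + -1.7630²) = 4.6735 (running 25.4349)
  edge 6→7: √(3.6465² + 1.9350²) = 4.1281 (running 29.5630)
  edge 7→8: √(0.4592² + 3.1792²) = 3.2122 (running 32.7752)
  edge 8→1: √(-0.5732² + 5.8248²) = 5.8529 (running 38.6281)
Perimeter = 38.6281

Perimeter at t=0.775: 38.6281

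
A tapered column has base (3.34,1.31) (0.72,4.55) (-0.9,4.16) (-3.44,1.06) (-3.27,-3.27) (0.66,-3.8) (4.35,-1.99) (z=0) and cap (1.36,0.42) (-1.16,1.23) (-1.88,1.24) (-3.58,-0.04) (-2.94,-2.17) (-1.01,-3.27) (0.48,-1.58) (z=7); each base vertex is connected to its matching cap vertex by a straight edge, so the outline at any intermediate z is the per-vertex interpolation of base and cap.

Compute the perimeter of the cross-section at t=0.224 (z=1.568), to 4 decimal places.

Perimeter at t=0.224: 22.8852

Cross-section at t=0.224: each vertex is (1-t)·p0[i] + t·p1[i].
  v1: (1-0.224)·(3.34,1.31) + 0.224·(1.36,0.42) = (2.8965,1.1106)
  v2: (1-0.224)·(0.72,4.55) + 0.224·(-1.16,1.23) = (0.2989,3.8063)
  v3: (1-0.224)·(-0.9,4.16) + 0.224·(-1.88,1.24) = (-1.1195,3.5059)
  v4: (1-0.224)·(-3.44,1.06) + 0.224·(-3.58,-0.04) = (-3.4714,0.8136)
  v5: (1-0.224)·(-3.27,-3.27) + 0.224·(-2.94,-2.17) = (-3.1961,-3.0236)
  v6: (1-0.224)·(0.66,-3.8) + 0.224·(-1.01,-3.27) = (0.2859,-3.6813)
  v7: (1-0.224)·(4.35,-1.99) + 0.224·(0.48,-1.58) = (3.4831,-1.8982)
Perimeter = Σ |v_{i+1} − v_i|:
  edge 1→2: √(-2.5976² + 2.6957²) = 3.7436 (running 3.7436)
  edge 2→3: √(-1.4184² + -0.3004²) = 1.4499 (running 5.1934)
  edge 3→4: √(-2.3518² + -2.6923²) = 3.5749 (running 8.7683)
  edge 4→5: √(0.2753² + -3.8372²) = 3.8471 (running 12.6154)
  edge 5→6: √(3.4820² + -0.6577²) = 3.5436 (running 16.1589)
  edge 6→7: √(3.1972² + 1.7831²) = 3.6608 (running 19.8197)
  edge 7→1: √(-0.5866² + 3.0088²) = 3.0655 (running 22.8852)
Perimeter = 22.8852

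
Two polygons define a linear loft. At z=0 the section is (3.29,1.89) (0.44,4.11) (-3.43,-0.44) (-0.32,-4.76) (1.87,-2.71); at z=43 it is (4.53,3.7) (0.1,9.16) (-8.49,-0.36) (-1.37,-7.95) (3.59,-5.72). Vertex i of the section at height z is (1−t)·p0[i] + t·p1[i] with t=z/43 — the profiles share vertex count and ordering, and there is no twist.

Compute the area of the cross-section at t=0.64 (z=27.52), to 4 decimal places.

Cross-section at t=0.64: each vertex is (1-t)·p0[i] + t·p1[i].
  v1: (1-0.64)·(3.29,1.89) + 0.64·(4.53,3.7) = (4.0836,3.0484)
  v2: (1-0.64)·(0.44,4.11) + 0.64·(0.1,9.16) = (0.2224,7.3420)
  v3: (1-0.64)·(-3.43,-0.44) + 0.64·(-8.49,-0.36) = (-6.6684,-0.3888)
  v4: (1-0.64)·(-0.32,-4.76) + 0.64·(-1.37,-7.95) = (-0.9920,-6.8016)
  v5: (1-0.64)·(1.87,-2.71) + 0.64·(3.59,-5.72) = (2.9708,-4.6364)
Shoelace sum Σ(x_i·y_{i+1} − x_{i+1}·y_i):
  i=1: 4.0836·7.3420 − 0.2224·3.0484 = +29.3038 (running +29.3038)
  i=2: 0.2224·-0.3888 − -6.6684·7.3420 = +48.8729 (running +78.1768)
  i=3: -6.6684·-6.8016 − -0.9920·-0.3888 = +44.9701 (running +123.1469)
  i=4: -0.9920·-4.6364 − 2.9708·-6.8016 = +24.8055 (running +147.9524)
  i=5: 2.9708·3.0484 − 4.0836·-4.6364 = +27.9894 (running +175.9417)
Area = |Σ|/2 = |175.9417|/2 = 87.9709

Area at t=0.64: 87.9709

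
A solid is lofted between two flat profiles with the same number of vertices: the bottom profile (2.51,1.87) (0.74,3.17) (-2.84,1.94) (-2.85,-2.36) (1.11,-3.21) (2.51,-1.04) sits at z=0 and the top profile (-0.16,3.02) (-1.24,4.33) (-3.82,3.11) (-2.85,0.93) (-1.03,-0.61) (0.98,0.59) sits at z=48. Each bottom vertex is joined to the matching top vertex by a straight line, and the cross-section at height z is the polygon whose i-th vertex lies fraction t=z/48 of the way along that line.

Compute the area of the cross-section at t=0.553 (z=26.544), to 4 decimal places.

Area at t=0.553: 19.1424

Cross-section at t=0.553: each vertex is (1-t)·p0[i] + t·p1[i].
  v1: (1-0.553)·(2.51,1.87) + 0.553·(-0.16,3.02) = (1.0335,2.5059)
  v2: (1-0.553)·(0.74,3.17) + 0.553·(-1.24,4.33) = (-0.3549,3.8115)
  v3: (1-0.553)·(-2.84,1.94) + 0.553·(-3.82,3.11) = (-3.3819,2.5870)
  v4: (1-0.553)·(-2.85,-2.36) + 0.553·(-2.85,0.93) = (-2.8500,-0.5406)
  v5: (1-0.553)·(1.11,-3.21) + 0.553·(-1.03,-0.61) = (-0.0734,-1.7722)
  v6: (1-0.553)·(2.51,-1.04) + 0.553·(0.98,0.59) = (1.6639,-0.1386)
Shoelace sum Σ(x_i·y_{i+1} − x_{i+1}·y_i):
  i=1: 1.0335·3.8115 − -0.3549·2.5059 = +4.8286 (running +4.8286)
  i=2: -0.3549·2.5870 − -3.3819·3.8115 = +11.9720 (running +16.8006)
  i=3: -3.3819·-0.5406 − -2.8500·2.5870 = +9.2014 (running +26.0019)
  i=4: -2.8500·-1.7722 − -0.0734·-0.5406 = +5.0111 (running +31.0130)
  i=5: -0.0734·-0.1386 − 1.6639·-1.7722 = +2.9590 (running +33.9719)
  i=6: 1.6639·2.5059 − 1.0335·-0.1386 = +4.3129 (running +38.2849)
Area = |Σ|/2 = |38.2849|/2 = 19.1424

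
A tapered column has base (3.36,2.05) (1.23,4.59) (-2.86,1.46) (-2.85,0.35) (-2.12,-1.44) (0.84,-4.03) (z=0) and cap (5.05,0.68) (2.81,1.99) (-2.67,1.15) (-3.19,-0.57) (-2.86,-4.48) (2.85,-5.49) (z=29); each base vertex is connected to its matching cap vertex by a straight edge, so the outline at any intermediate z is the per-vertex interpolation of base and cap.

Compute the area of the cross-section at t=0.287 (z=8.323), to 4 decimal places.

Area at t=0.287: 34.5031

Cross-section at t=0.287: each vertex is (1-t)·p0[i] + t·p1[i].
  v1: (1-0.287)·(3.36,2.05) + 0.287·(5.05,0.68) = (3.8450,1.6568)
  v2: (1-0.287)·(1.23,4.59) + 0.287·(2.81,1.99) = (1.6835,3.8438)
  v3: (1-0.287)·(-2.86,1.46) + 0.287·(-2.67,1.15) = (-2.8055,1.3710)
  v4: (1-0.287)·(-2.85,0.35) + 0.287·(-3.19,-0.57) = (-2.9476,0.0860)
  v5: (1-0.287)·(-2.12,-1.44) + 0.287·(-2.86,-4.48) = (-2.3324,-2.3125)
  v6: (1-0.287)·(0.84,-4.03) + 0.287·(2.85,-5.49) = (1.4169,-4.4490)
Shoelace sum Σ(x_i·y_{i+1} − x_{i+1}·y_i):
  i=1: 3.8450·3.8438 − 1.6835·1.6568 = +11.9904 (running +11.9904)
  i=2: 1.6835·1.3710 − -2.8055·3.8438 = +13.0917 (running +25.0821)
  i=3: -2.8055·0.0860 − -2.9476·1.3710 = +3.8001 (running +28.8822)
  i=4: -2.9476·-2.3125 − -2.3324·0.0860 = +7.0167 (running +35.8989)
  i=5: -2.3324·-4.4490 − 1.4169·-2.3125 = +13.6533 (running +49.5522)
  i=6: 1.4169·1.6568 − 3.8450·-4.4490 = +19.4541 (running +69.0063)
Area = |Σ|/2 = |69.0063|/2 = 34.5031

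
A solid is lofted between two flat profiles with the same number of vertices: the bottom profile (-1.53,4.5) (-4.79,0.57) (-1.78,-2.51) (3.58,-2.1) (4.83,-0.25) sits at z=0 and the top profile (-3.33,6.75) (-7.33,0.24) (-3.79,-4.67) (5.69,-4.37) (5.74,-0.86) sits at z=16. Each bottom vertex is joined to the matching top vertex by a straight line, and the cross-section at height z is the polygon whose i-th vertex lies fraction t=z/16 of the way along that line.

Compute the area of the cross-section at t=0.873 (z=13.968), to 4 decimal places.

Cross-section at t=0.873: each vertex is (1-t)·p0[i] + t·p1[i].
  v1: (1-0.873)·(-1.53,4.5) + 0.873·(-3.33,6.75) = (-3.1014,6.4643)
  v2: (1-0.873)·(-4.79,0.57) + 0.873·(-7.33,0.24) = (-7.0074,0.2819)
  v3: (1-0.873)·(-1.78,-2.51) + 0.873·(-3.79,-4.67) = (-3.5347,-4.3957)
  v4: (1-0.873)·(3.58,-2.1) + 0.873·(5.69,-4.37) = (5.4220,-4.0817)
  v5: (1-0.873)·(4.83,-0.25) + 0.873·(5.74,-0.86) = (5.6244,-0.7825)
Shoelace sum Σ(x_i·y_{i+1} − x_{i+1}·y_i):
  i=1: -3.1014·0.2819 − -7.0074·6.4643 = +44.4234 (running +44.4234)
  i=2: -7.0074·-4.3957 − -3.5347·0.2819 = +31.7989 (running +76.2223)
  i=3: -3.5347·-4.0817 − 5.4220·-4.3957 = +38.2613 (running +114.4835)
  i=4: 5.4220·-0.7825 − 5.6244·-4.0817 = +18.7144 (running +133.1979)
  i=5: 5.6244·6.4643 − -3.1014·-0.7825 = +33.9308 (running +167.1287)
Area = |Σ|/2 = |167.1287|/2 = 83.5643

Area at t=0.873: 83.5643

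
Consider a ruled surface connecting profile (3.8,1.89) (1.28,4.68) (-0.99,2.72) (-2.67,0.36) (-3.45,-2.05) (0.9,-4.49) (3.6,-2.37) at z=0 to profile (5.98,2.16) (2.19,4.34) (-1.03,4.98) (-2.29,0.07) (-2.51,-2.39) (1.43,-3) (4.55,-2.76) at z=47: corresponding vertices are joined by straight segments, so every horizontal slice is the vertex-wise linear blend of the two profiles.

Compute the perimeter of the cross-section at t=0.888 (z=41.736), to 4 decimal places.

Perimeter at t=0.888: 26.8839

Cross-section at t=0.888: each vertex is (1-t)·p0[i] + t·p1[i].
  v1: (1-0.888)·(3.8,1.89) + 0.888·(5.98,2.16) = (5.7358,2.1298)
  v2: (1-0.888)·(1.28,4.68) + 0.888·(2.19,4.34) = (2.0881,4.3781)
  v3: (1-0.888)·(-0.99,2.72) + 0.888·(-1.03,4.98) = (-1.0255,4.7269)
  v4: (1-0.888)·(-2.67,0.36) + 0.888·(-2.29,0.07) = (-2.3326,0.1025)
  v5: (1-0.888)·(-3.45,-2.05) + 0.888·(-2.51,-2.39) = (-2.6153,-2.3519)
  v6: (1-0.888)·(0.9,-4.49) + 0.888·(1.43,-3) = (1.3706,-3.1669)
  v7: (1-0.888)·(3.6,-2.37) + 0.888·(4.55,-2.76) = (4.4436,-2.7163)
Perimeter = Σ |v_{i+1} − v_i|:
  edge 1→2: √(-3.6478² + 2.2483²) = 4.2850 (running 4.2850)
  edge 2→3: √(-3.1136² + 0.3488²) = 3.1331 (running 7.4181)
  edge 3→4: √(-1.3070² + -4.6244²) = 4.8056 (running 12.2236)
  edge 4→5: √(-0.2827² + -2.4544²) = 2.4706 (running 14.6943)
  edge 5→6: √(3.9859² + -0.8150²) = 4.0684 (running 18.7626)
  edge 6→7: √(3.0730² + 0.4506²) = 3.1058 (running 21.8684)
  edge 7→1: √(1.2922² + 4.8461²) = 5.0154 (running 26.8839)
Perimeter = 26.8839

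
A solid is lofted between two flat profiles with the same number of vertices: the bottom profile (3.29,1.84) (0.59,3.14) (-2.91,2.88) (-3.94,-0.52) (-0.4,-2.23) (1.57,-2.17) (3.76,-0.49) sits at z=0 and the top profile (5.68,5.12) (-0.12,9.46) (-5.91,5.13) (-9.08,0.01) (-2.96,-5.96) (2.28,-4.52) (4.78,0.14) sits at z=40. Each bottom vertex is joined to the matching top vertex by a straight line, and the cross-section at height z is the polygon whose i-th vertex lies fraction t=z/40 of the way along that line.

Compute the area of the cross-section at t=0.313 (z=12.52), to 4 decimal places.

Cross-section at t=0.313: each vertex is (1-t)·p0[i] + t·p1[i].
  v1: (1-0.313)·(3.29,1.84) + 0.313·(5.68,5.12) = (4.0381,2.8666)
  v2: (1-0.313)·(0.59,3.14) + 0.313·(-0.12,9.46) = (0.3678,5.1182)
  v3: (1-0.313)·(-2.91,2.88) + 0.313·(-5.91,5.13) = (-3.8490,3.5842)
  v4: (1-0.313)·(-3.94,-0.52) + 0.313·(-9.08,0.01) = (-5.5488,-0.3541)
  v5: (1-0.313)·(-0.4,-2.23) + 0.313·(-2.96,-5.96) = (-1.2013,-3.3975)
  v6: (1-0.313)·(1.57,-2.17) + 0.313·(2.28,-4.52) = (1.7922,-2.9055)
  v7: (1-0.313)·(3.76,-0.49) + 0.313·(4.78,0.14) = (4.0793,-0.2928)
Shoelace sum Σ(x_i·y_{i+1} − x_{i+1}·y_i):
  i=1: 4.0381·5.1182 − 0.3678·2.8666 = +19.6132 (running +19.6132)
  i=2: 0.3678·3.5842 − -3.8490·5.1182 = +21.0180 (running +40.6312)
  i=3: -3.8490·-0.3541 − -5.5488·3.5842 = +21.2513 (running +61.8825)
  i=4: -5.5488·-3.3975 − -1.2013·-0.3541 = +18.4267 (running +80.3092)
  i=5: -1.2013·-2.9055 − 1.7922·-3.3975 = +9.5795 (running +89.8887)
  i=6: 1.7922·-0.2928 − 4.0793·-2.9055 = +11.3277 (running +101.2164)
  i=7: 4.0793·2.8666 − 4.0381·-0.2928 = +12.8762 (running +114.0925)
Area = |Σ|/2 = |114.0925|/2 = 57.0463

Area at t=0.313: 57.0463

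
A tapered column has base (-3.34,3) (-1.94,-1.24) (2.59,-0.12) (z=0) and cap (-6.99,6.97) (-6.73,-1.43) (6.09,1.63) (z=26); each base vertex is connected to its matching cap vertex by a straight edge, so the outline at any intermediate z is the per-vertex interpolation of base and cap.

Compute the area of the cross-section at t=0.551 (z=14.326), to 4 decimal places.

Area at t=0.551: 30.5589

Cross-section at t=0.551: each vertex is (1-t)·p0[i] + t·p1[i].
  v1: (1-0.551)·(-3.34,3) + 0.551·(-6.99,6.97) = (-5.3512,5.1875)
  v2: (1-0.551)·(-1.94,-1.24) + 0.551·(-6.73,-1.43) = (-4.5793,-1.3447)
  v3: (1-0.551)·(2.59,-0.12) + 0.551·(6.09,1.63) = (4.5185,0.8442)
Shoelace sum Σ(x_i·y_{i+1} − x_{i+1}·y_i):
  i=1: -5.3512·-1.3447 − -4.5793·5.1875 = +30.9506 (running +30.9506)
  i=2: -4.5793·0.8442 − 4.5185·-1.3447 = +2.2099 (running +33.1605)
  i=3: 4.5185·5.1875 − -5.3512·0.8442 = +27.9573 (running +61.1178)
Area = |Σ|/2 = |61.1178|/2 = 30.5589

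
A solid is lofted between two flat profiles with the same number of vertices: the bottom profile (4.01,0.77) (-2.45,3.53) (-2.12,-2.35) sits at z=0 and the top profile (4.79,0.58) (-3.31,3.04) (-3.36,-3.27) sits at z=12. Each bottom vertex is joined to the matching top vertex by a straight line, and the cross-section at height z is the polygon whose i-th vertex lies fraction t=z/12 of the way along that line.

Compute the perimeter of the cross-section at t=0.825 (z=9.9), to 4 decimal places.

Perimeter at t=0.825: 23.0813

Cross-section at t=0.825: each vertex is (1-t)·p0[i] + t·p1[i].
  v1: (1-0.825)·(4.01,0.77) + 0.825·(4.79,0.58) = (4.6535,0.6132)
  v2: (1-0.825)·(-2.45,3.53) + 0.825·(-3.31,3.04) = (-3.1595,3.1258)
  v3: (1-0.825)·(-2.12,-2.35) + 0.825·(-3.36,-3.27) = (-3.1430,-3.1090)
Perimeter = Σ |v_{i+1} − v_i|:
  edge 1→2: √(-7.8130² + 2.5125²) = 8.2070 (running 8.2070)
  edge 2→3: √(0.0165² + -6.2348²) = 6.2348 (running 14.4418)
  edge 3→1: √(7.7965² + 3.7222²) = 8.6395 (running 23.0813)
Perimeter = 23.0813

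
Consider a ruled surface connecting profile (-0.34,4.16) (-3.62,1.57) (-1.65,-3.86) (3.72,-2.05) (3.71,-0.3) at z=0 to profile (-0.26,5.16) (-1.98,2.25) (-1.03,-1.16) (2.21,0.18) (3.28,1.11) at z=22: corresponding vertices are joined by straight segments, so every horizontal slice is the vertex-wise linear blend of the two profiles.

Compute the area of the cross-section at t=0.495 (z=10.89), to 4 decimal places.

Cross-section at t=0.495: each vertex is (1-t)·p0[i] + t·p1[i].
  v1: (1-0.495)·(-0.34,4.16) + 0.495·(-0.26,5.16) = (-0.3004,4.6550)
  v2: (1-0.495)·(-3.62,1.57) + 0.495·(-1.98,2.25) = (-2.8082,1.9066)
  v3: (1-0.495)·(-1.65,-3.86) + 0.495·(-1.03,-1.16) = (-1.3431,-2.5235)
  v4: (1-0.495)·(3.72,-2.05) + 0.495·(2.21,0.18) = (2.9726,-0.9462)
  v5: (1-0.495)·(3.71,-0.3) + 0.495·(3.28,1.11) = (3.4971,0.3980)
Shoelace sum Σ(x_i·y_{i+1} − x_{i+1}·y_i):
  i=1: -0.3004·1.9066 − -2.8082·4.6550 = +12.4994 (running +12.4994)
  i=2: -2.8082·-2.5235 − -1.3431·1.9066 = +9.6472 (running +22.1467)
  i=3: -1.3431·-0.9462 − 2.9726·-2.5235 = +8.7720 (running +30.9187)
  i=4: 2.9726·0.3980 − 3.4971·-0.9462 = +4.4918 (running +35.4104)
  i=5: 3.4971·4.6550 − -0.3004·0.3980 = +16.3988 (running +51.8092)
Area = |Σ|/2 = |51.8092|/2 = 25.9046

Area at t=0.495: 25.9046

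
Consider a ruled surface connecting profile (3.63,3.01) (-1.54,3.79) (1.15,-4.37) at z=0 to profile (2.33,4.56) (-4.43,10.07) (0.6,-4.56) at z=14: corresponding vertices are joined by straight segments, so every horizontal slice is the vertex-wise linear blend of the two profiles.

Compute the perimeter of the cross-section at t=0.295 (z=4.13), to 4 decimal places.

Cross-section at t=0.295: each vertex is (1-t)·p0[i] + t·p1[i].
  v1: (1-0.295)·(3.63,3.01) + 0.295·(2.33,4.56) = (3.2465,3.4672)
  v2: (1-0.295)·(-1.54,3.79) + 0.295·(-4.43,10.07) = (-2.3925,5.6426)
  v3: (1-0.295)·(1.15,-4.37) + 0.295·(0.6,-4.56) = (0.9877,-4.4261)
Perimeter = Σ |v_{i+1} − v_i|:
  edge 1→2: √(-5.6391² + 2.1753²) = 6.0441 (running 6.0441)
  edge 2→3: √(3.3803² + -10.0686²) = 10.6209 (running 16.6650)
  edge 3→1: √(2.2588² + 7.8933²) = 8.2101 (running 24.8751)
Perimeter = 24.8751

Perimeter at t=0.295: 24.8751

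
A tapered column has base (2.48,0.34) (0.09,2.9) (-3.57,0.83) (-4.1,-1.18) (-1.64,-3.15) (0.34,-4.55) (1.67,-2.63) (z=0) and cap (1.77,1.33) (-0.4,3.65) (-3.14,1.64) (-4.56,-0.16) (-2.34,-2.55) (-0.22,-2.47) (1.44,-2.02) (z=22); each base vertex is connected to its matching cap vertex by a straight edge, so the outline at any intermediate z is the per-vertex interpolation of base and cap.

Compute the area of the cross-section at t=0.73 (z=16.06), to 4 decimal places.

Area at t=0.73: 26.8142

Cross-section at t=0.73: each vertex is (1-t)·p0[i] + t·p1[i].
  v1: (1-0.73)·(2.48,0.34) + 0.73·(1.77,1.33) = (1.9617,1.0627)
  v2: (1-0.73)·(0.09,2.9) + 0.73·(-0.4,3.65) = (-0.2677,3.4475)
  v3: (1-0.73)·(-3.57,0.83) + 0.73·(-3.14,1.64) = (-3.2561,1.4213)
  v4: (1-0.73)·(-4.1,-1.18) + 0.73·(-4.56,-0.16) = (-4.4358,-0.4354)
  v5: (1-0.73)·(-1.64,-3.15) + 0.73·(-2.34,-2.55) = (-2.1510,-2.7120)
  v6: (1-0.73)·(0.34,-4.55) + 0.73·(-0.22,-2.47) = (-0.0688,-3.0316)
  v7: (1-0.73)·(1.67,-2.63) + 0.73·(1.44,-2.02) = (1.5021,-2.1847)
Shoelace sum Σ(x_i·y_{i+1} − x_{i+1}·y_i):
  i=1: 1.9617·3.4475 − -0.2677·1.0627 = +7.0474 (running +7.0474)
  i=2: -0.2677·1.4213 − -3.2561·3.4475 = +10.8449 (running +17.8924)
  i=3: -3.2561·-0.4354 − -4.4358·1.4213 = +7.7223 (running +25.6147)
  i=4: -4.4358·-2.7120 − -2.1510·-0.4354 = +11.0933 (running +36.7080)
  i=5: -2.1510·-3.0316 − -0.0688·-2.7120 = +6.3344 (running +43.0424)
  i=6: -0.0688·-2.1847 − 1.5021·-3.0316 = +4.7041 (running +47.7465)
  i=7: 1.5021·1.0627 − 1.9617·-2.1847 = +5.8820 (running +53.6285)
Area = |Σ|/2 = |53.6285|/2 = 26.8142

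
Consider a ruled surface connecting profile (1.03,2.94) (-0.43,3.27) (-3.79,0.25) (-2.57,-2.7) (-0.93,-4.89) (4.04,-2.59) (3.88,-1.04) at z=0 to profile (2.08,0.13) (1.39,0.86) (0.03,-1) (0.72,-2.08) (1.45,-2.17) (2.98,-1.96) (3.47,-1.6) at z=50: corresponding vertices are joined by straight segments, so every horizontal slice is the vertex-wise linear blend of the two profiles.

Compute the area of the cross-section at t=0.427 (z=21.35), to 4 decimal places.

Area at t=0.427: 21.2267

Cross-section at t=0.427: each vertex is (1-t)·p0[i] + t·p1[i].
  v1: (1-0.427)·(1.03,2.94) + 0.427·(2.08,0.13) = (1.4784,1.7401)
  v2: (1-0.427)·(-0.43,3.27) + 0.427·(1.39,0.86) = (0.3471,2.2409)
  v3: (1-0.427)·(-3.79,0.25) + 0.427·(0.03,-1) = (-2.1589,-0.2838)
  v4: (1-0.427)·(-2.57,-2.7) + 0.427·(0.72,-2.08) = (-1.1652,-2.4353)
  v5: (1-0.427)·(-0.93,-4.89) + 0.427·(1.45,-2.17) = (0.0863,-3.7286)
  v6: (1-0.427)·(4.04,-2.59) + 0.427·(2.98,-1.96) = (3.5874,-2.3210)
  v7: (1-0.427)·(3.88,-1.04) + 0.427·(3.47,-1.6) = (3.7049,-1.2791)
Shoelace sum Σ(x_i·y_{i+1} − x_{i+1}·y_i):
  i=1: 1.4784·2.2409 − 0.3471·1.7401 = +2.7088 (running +2.7088)
  i=2: 0.3471·-0.2838 − -2.1589·2.2409 = +4.7394 (running +7.4482)
  i=3: -2.1589·-2.4353 − -1.1652·-0.2838 = +4.9268 (running +12.3749)
  i=4: -1.1652·-3.7286 − 0.0863·-2.4353 = +4.5545 (running +16.9294)
  i=5: 0.0863·-2.3210 − 3.5874·-3.7286 = +13.1756 (running +30.1050)
  i=6: 3.5874·-1.2791 − 3.7049·-2.3210 = +4.0104 (running +34.1154)
  i=7: 3.7049·1.7401 − 1.4784·-1.2791 = +8.3380 (running +42.4534)
Area = |Σ|/2 = |42.4534|/2 = 21.2267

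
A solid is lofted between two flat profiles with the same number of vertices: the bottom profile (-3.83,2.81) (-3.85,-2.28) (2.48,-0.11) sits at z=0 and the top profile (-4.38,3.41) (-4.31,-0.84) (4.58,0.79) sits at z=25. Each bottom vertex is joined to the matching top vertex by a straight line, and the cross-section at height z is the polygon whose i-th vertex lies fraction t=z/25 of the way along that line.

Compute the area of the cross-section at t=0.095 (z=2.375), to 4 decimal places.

Area at t=0.095: 16.4544

Cross-section at t=0.095: each vertex is (1-t)·p0[i] + t·p1[i].
  v1: (1-0.095)·(-3.83,2.81) + 0.095·(-4.38,3.41) = (-3.8823,2.8670)
  v2: (1-0.095)·(-3.85,-2.28) + 0.095·(-4.31,-0.84) = (-3.8937,-2.1432)
  v3: (1-0.095)·(2.48,-0.11) + 0.095·(4.58,0.79) = (2.6795,-0.0245)
Shoelace sum Σ(x_i·y_{i+1} − x_{i+1}·y_i):
  i=1: -3.8823·-2.1432 − -3.8937·2.8670 = +19.4837 (running +19.4837)
  i=2: -3.8937·-0.0245 − 2.6795·-2.1432 = +5.8381 (running +25.3218)
  i=3: 2.6795·2.8670 − -3.8823·-0.0245 = +7.5870 (running +32.9088)
Area = |Σ|/2 = |32.9088|/2 = 16.4544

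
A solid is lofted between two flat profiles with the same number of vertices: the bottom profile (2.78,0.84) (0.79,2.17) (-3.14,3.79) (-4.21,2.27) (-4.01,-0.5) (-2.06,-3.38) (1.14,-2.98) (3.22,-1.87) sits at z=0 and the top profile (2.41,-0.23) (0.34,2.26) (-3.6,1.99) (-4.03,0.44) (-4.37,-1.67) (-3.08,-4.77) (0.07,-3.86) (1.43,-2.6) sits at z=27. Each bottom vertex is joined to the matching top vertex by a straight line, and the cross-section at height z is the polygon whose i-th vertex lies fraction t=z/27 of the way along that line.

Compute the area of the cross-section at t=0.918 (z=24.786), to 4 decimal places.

Area at t=0.918: 34.4882

Cross-section at t=0.918: each vertex is (1-t)·p0[i] + t·p1[i].
  v1: (1-0.918)·(2.78,0.84) + 0.918·(2.41,-0.23) = (2.4403,-0.1423)
  v2: (1-0.918)·(0.79,2.17) + 0.918·(0.34,2.26) = (0.3769,2.2526)
  v3: (1-0.918)·(-3.14,3.79) + 0.918·(-3.6,1.99) = (-3.5623,2.1376)
  v4: (1-0.918)·(-4.21,2.27) + 0.918·(-4.03,0.44) = (-4.0448,0.5901)
  v5: (1-0.918)·(-4.01,-0.5) + 0.918·(-4.37,-1.67) = (-4.3405,-1.5741)
  v6: (1-0.918)·(-2.06,-3.38) + 0.918·(-3.08,-4.77) = (-2.9964,-4.6560)
  v7: (1-0.918)·(1.14,-2.98) + 0.918·(0.07,-3.86) = (0.1577,-3.7878)
  v8: (1-0.918)·(3.22,-1.87) + 0.918·(1.43,-2.6) = (1.5768,-2.5401)
Shoelace sum Σ(x_i·y_{i+1} − x_{i+1}·y_i):
  i=1: 2.4403·2.2526 − 0.3769·-0.1423 = +5.5508 (running +5.5508)
  i=2: 0.3769·2.1376 − -3.5623·2.2526 = +8.8301 (running +14.3809)
  i=3: -3.5623·0.5901 − -4.0448·2.1376 = +6.5441 (running +20.9250)
  i=4: -4.0448·-1.5741 − -4.3405·0.5901 = +8.9278 (running +29.8529)
  i=5: -4.3405·-4.6560 − -2.9964·-1.5741 = +15.4929 (running +45.3458)
  i=6: -2.9964·-3.7878 − 0.1577·-4.6560 = +12.0842 (running +57.4299)
  i=7: 0.1577·-2.5401 − 1.5768·-3.7878 = +5.5719 (running +63.0019)
  i=8: 1.5768·-0.1423 − 2.4403·-2.5401 = +5.9745 (running +68.9763)
Area = |Σ|/2 = |68.9763|/2 = 34.4882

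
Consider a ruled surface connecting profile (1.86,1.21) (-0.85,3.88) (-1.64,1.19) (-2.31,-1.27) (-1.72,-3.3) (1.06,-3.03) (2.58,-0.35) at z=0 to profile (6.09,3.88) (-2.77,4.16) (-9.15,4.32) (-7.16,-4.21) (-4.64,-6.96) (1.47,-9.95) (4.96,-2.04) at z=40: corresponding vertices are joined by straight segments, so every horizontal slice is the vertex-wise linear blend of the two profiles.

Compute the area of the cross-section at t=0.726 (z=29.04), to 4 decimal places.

Cross-section at t=0.726: each vertex is (1-t)·p0[i] + t·p1[i].
  v1: (1-0.726)·(1.86,1.21) + 0.726·(6.09,3.88) = (4.9310,3.1484)
  v2: (1-0.726)·(-0.85,3.88) + 0.726·(-2.77,4.16) = (-2.2439,4.0833)
  v3: (1-0.726)·(-1.64,1.19) + 0.726·(-9.15,4.32) = (-7.0923,3.4624)
  v4: (1-0.726)·(-2.31,-1.27) + 0.726·(-7.16,-4.21) = (-5.8311,-3.4044)
  v5: (1-0.726)·(-1.72,-3.3) + 0.726·(-4.64,-6.96) = (-3.8399,-5.9572)
  v6: (1-0.726)·(1.06,-3.03) + 0.726·(1.47,-9.95) = (1.3577,-8.0539)
  v7: (1-0.726)·(2.58,-0.35) + 0.726·(4.96,-2.04) = (4.3079,-1.5769)
Shoelace sum Σ(x_i·y_{i+1} − x_{i+1}·y_i):
  i=1: 4.9310·4.0833 − -2.2439·3.1484 = +27.1994 (running +27.1994)
  i=2: -2.2439·3.4624 − -7.0923·4.0833 = +21.1904 (running +48.3898)
  i=3: -7.0923·-3.4044 − -5.8311·3.4624 = +44.3347 (running +92.7244)
  i=4: -5.8311·-5.9572 − -3.8399·-3.4044 = +21.6640 (running +114.3884)
  i=5: -3.8399·-8.0539 − 1.3577·-5.9572 = +39.0142 (running +153.4026)
  i=6: 1.3577·-1.5769 − 4.3079·-8.0539 = +32.5544 (running +185.9570)
  i=7: 4.3079·3.1484 − 4.9310·-1.5769 = +21.3389 (running +207.2959)
Area = |Σ|/2 = |207.2959|/2 = 103.6479

Area at t=0.726: 103.6479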